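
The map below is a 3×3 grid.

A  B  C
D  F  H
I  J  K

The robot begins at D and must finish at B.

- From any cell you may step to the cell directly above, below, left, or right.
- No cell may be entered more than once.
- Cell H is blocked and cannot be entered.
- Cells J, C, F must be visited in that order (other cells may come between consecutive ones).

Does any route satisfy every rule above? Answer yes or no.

no

C must be visited but has only one open neighbour (B), and it is neither the start nor the goal — the route would have to enter and leave through B, re-entering it.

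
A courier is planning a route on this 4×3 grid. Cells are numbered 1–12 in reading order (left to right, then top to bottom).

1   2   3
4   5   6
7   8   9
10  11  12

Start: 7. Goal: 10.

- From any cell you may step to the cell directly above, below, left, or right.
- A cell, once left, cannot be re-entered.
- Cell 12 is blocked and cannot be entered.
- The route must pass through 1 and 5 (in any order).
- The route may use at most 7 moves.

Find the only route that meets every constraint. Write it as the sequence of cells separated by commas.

Any route must reach 1 and 5 and still end at 10 within 7 moves, so the order of the required stops is forced.
Route from 7: up 2 to 1, right 1 to 2, down 3 to 11, left 1 to 10 — 7 moves in all.
Check: all required cells visited; 7 ≤ 7 moves.

7, 4, 1, 2, 5, 8, 11, 10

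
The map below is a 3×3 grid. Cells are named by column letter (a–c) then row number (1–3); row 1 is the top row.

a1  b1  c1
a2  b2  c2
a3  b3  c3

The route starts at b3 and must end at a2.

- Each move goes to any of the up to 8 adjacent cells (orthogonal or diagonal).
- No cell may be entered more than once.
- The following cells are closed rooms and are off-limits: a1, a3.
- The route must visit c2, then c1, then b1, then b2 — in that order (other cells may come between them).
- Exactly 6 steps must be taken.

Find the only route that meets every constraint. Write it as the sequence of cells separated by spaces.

The waypoints must appear in the order c2, c1, b1, b2, with no cell reused.
Route from b3: right 1 to c3, up 2 to c1, left 1 to b1, down 1 to b2, left 1 to a2 — 6 moves in all.
Check: order respected (c2 at step 2, c1 at step 3, b1 at step 4, b2 at step 5); 6 moves as required.

b3 c3 c2 c1 b1 b2 a2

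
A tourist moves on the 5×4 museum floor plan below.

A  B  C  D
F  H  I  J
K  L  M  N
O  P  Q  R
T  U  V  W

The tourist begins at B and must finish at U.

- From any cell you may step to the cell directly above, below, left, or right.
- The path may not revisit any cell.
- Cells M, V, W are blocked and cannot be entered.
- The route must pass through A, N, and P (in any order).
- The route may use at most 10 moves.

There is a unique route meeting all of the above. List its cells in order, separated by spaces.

The budget equals the shortest possible length, so every move has to be on a shortest route through the required cells.
Route from B: left 1 to A, down 1 to F, right 3 to J, down 2 to R, left 2 to P, down 1 to U — 10 moves in all.
Check: all required cells visited; 10 ≤ 10 moves.

B A F H I J N R Q P U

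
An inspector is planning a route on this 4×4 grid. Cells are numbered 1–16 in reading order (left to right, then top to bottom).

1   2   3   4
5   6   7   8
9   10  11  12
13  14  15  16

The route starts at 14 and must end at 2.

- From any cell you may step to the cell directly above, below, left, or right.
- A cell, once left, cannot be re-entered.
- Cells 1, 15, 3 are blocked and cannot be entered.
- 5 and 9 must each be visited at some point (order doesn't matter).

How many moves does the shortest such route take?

Any route passes through 5 and 9 in some order between 14 and 2. Summing Manhattan distances along each leg and taking the cheapest ordering (14 → 9 → 5 → 2) gives a lower bound of 2 + 1 + 2 = 5 moves.
A route of 5 moves achieves this: 14 → 10 → 9 → 5 → 6 → 2.
Since 5 matches the lower bound, it is optimal.

5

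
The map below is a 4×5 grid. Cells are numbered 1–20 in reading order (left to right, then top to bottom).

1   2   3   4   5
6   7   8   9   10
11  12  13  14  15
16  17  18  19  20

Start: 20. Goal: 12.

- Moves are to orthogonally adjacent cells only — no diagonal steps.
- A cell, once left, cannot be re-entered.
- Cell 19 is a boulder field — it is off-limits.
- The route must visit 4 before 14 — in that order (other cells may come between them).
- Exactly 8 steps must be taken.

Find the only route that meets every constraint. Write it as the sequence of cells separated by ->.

20 -> 15 -> 10 -> 5 -> 4 -> 9 -> 14 -> 13 -> 12

The waypoints must appear in the order 4, 14, with no cell reused.
Route from 20: up 3 to 5, left 1 to 4, down 2 to 14, left 2 to 12 — 8 moves in all.
Check: order respected (4 at step 4, 14 at step 6); 8 moves as required.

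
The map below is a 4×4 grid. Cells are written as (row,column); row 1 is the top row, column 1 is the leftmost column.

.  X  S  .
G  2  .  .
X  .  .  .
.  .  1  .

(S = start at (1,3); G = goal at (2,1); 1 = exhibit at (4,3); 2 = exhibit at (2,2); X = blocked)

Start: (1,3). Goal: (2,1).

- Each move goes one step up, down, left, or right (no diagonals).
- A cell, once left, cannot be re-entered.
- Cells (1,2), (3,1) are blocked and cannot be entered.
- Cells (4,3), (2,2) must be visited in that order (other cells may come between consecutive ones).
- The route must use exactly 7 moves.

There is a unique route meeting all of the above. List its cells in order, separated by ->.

The waypoints must appear in the order (4,3), (2,2), with no cell reused.
Route from (1,3): down 3 to (4,3), left 1 to (4,2), up 2 to (2,2), left 1 to (2,1) — 7 moves in all.
Check: order respected (1 at step 3, 2 at step 6); 7 moves as required.

(1,3) -> (2,3) -> (3,3) -> (4,3) -> (4,2) -> (3,2) -> (2,2) -> (2,1)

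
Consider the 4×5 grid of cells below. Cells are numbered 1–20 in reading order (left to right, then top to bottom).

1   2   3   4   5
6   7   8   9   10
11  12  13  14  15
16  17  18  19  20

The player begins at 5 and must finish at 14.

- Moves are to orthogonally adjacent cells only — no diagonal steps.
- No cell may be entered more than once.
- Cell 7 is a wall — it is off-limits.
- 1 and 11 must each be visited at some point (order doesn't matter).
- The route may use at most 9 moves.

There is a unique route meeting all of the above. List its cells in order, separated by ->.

5 -> 4 -> 3 -> 2 -> 1 -> 6 -> 11 -> 12 -> 13 -> 14

The budget equals the shortest possible length, so every move has to be on a shortest route through the required cells.
Route from 5: 4× left (reaching 1), 2× down (reaching 11), 3× right (reaching 14) — 9 moves in all.
Check: all required cells visited; 9 ≤ 9 moves.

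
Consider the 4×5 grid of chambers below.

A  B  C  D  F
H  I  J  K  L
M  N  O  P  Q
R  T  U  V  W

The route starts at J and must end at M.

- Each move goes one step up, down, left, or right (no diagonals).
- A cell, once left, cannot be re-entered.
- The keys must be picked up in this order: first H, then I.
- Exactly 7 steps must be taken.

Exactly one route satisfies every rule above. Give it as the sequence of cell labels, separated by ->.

The waypoints must appear in the order H, I, with no cell reused.
Route from J: up to C, 2× left (reaching A), down to H, right to I, down to N, left to M — 7 moves in all.
Check: order respected (H at step 4, I at step 5); 7 moves as required.

J -> C -> B -> A -> H -> I -> N -> M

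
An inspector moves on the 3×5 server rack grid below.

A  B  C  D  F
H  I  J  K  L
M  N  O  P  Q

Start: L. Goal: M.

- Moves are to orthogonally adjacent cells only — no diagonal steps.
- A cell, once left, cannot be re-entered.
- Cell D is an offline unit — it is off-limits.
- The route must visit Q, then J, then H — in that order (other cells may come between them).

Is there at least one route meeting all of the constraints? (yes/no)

One route that works: L → Q → P → K → J → I → H → M.

yes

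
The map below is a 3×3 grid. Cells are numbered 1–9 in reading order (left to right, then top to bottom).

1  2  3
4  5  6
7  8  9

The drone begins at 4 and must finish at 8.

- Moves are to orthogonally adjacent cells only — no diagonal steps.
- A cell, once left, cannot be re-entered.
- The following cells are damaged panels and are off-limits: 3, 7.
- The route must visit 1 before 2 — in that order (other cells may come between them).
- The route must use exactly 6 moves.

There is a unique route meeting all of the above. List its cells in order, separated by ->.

4 -> 1 -> 2 -> 5 -> 6 -> 9 -> 8

The waypoints must appear in the order 1, 2, with no cell reused.
Route from 4: up to 1, right to 2, down to 5, right to 6, down to 9, left to 8 — 6 moves in all.
Check: order respected (1 at step 1, 2 at step 2); 6 moves as required.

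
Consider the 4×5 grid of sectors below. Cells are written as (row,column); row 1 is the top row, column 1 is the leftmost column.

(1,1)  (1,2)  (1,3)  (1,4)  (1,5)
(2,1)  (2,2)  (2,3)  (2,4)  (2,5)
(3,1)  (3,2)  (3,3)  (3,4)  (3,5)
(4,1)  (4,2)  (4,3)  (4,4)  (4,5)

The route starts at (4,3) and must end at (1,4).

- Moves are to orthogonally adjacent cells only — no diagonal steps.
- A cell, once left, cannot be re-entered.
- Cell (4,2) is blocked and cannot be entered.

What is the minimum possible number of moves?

4

The Manhattan distance from (4,3) to (1,4) is |4−1| + |3−4| = 4, so at least 4 moves are needed.
A route of 4 moves achieves this: (4,3) → (3,3) → (2,3) → (1,3) → (1,4).
Since 4 matches the lower bound, it is optimal.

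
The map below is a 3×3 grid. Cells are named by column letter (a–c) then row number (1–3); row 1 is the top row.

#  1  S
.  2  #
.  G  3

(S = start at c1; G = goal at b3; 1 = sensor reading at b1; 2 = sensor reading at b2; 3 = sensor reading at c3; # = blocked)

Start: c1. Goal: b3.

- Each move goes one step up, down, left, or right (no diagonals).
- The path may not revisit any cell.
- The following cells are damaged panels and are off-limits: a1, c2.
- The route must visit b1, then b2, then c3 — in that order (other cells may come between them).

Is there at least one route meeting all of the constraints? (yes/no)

c3 must be visited but has only one open neighbour (b3), and it is neither the start nor the goal — the route would have to enter and leave through b3, re-entering it.

no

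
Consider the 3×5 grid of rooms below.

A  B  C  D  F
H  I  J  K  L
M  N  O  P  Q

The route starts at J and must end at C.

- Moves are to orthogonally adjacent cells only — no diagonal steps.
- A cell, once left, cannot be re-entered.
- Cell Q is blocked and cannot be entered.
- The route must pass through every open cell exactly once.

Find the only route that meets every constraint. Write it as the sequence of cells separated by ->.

J -> I -> B -> A -> H -> M -> N -> O -> P -> K -> L -> F -> D -> C

Need to visit all 14 open cells exactly once, starting at J and ending at C.
Cell P has only two open neighbours (K and O), so the path must pass straight through it: one of those is the cell it's entered from and the other is where it exits.
Route from J: left 1 to I, up 1 to B, left 1 to A, down 2 to M, right 3 to P, up 1 to K, right 1 to L, up 1 to F, left 2 to C — 13 moves in all.
Check: all 14 open cells covered.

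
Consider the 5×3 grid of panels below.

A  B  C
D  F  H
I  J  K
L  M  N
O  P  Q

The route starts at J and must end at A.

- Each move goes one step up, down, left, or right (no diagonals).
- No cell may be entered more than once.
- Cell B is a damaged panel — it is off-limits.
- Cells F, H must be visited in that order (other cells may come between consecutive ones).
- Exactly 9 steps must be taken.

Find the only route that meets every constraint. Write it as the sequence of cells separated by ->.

J -> F -> H -> K -> N -> M -> L -> I -> D -> A

The waypoints must appear in the order F, H, with no cell reused.
Route from J: up 1 to F, right 1 to H, down 2 to N, left 2 to L, up 3 to A — 9 moves in all.
Check: order respected (F at step 1, H at step 2); 9 moves as required.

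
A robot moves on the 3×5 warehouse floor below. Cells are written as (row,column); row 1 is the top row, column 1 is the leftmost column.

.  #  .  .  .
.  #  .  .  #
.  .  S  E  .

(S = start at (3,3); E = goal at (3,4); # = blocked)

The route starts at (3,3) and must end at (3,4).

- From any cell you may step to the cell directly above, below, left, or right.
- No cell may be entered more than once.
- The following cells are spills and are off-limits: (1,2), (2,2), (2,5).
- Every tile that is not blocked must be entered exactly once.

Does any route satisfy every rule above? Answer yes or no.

Cell (1,1) has only one open neighbour but is neither the start nor the goal, so a Hamiltonian route would have to both enter and leave it through the same neighbour — impossible without revisiting.

no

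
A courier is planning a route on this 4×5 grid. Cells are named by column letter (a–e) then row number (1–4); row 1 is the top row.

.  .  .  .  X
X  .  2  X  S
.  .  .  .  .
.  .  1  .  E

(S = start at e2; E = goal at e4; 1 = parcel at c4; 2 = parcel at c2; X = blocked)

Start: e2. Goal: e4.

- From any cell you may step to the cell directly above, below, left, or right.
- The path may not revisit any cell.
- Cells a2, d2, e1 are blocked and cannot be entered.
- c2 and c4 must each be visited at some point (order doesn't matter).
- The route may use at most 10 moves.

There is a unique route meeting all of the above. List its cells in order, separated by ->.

e2 -> e3 -> d3 -> c3 -> c2 -> b2 -> b3 -> b4 -> c4 -> d4 -> e4

The budget equals the shortest possible length, so every move has to be on a shortest route through the required cells.
Route from e2: down to e3, 2× left (reaching c3), up to c2, left to b2, 2× down (reaching b4), 3× right (reaching e4) — 10 moves in all.
Check: all required cells visited; 10 ≤ 10 moves.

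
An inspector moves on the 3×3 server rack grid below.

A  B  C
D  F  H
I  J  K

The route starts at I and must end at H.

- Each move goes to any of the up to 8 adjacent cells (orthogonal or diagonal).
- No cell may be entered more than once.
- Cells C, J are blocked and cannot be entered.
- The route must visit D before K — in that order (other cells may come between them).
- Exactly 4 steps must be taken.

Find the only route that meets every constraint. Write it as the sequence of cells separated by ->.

I -> D -> F -> K -> H

The waypoints must appear in the order D, K, with no cell reused.
Route from I: up 1 to D, right 1 to F, down-right 1 to K, up 1 to H — 4 moves in all.
Check: order respected (D at step 1, K at step 3); 4 moves as required.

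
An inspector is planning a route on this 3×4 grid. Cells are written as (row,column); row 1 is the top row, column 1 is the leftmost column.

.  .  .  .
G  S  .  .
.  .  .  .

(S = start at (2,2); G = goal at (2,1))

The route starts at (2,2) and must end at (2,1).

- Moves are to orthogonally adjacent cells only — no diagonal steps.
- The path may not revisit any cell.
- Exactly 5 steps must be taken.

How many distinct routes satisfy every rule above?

2

Need simple routes of exactly 5 moves from (2,2) to (2,1) (Manhattan distance 1, so 2 moves are spent on a detour and 2 undoing it).
Enumerating: (2,2) (2,3) (1,3) (1,2) (1,1) (2,1) | (2,2) (2,3) (3,3) (3,2) (3,1) (2,1).
That gives 2 routes.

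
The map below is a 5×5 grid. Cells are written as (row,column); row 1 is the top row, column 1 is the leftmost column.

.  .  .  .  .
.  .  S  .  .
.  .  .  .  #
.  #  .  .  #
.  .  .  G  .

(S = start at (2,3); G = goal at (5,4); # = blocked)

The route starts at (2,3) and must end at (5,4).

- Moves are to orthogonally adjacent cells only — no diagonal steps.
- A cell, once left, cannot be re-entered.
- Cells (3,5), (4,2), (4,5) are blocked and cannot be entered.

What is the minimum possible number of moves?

4

The Manhattan distance from (2,3) to (5,4) is |2−5| + |3−4| = 4, so at least 4 moves are needed.
A route of 4 moves achieves this: (2,3) → (3,3) → (4,3) → (5,3) → (5,4).
Since 4 matches the lower bound, it is optimal.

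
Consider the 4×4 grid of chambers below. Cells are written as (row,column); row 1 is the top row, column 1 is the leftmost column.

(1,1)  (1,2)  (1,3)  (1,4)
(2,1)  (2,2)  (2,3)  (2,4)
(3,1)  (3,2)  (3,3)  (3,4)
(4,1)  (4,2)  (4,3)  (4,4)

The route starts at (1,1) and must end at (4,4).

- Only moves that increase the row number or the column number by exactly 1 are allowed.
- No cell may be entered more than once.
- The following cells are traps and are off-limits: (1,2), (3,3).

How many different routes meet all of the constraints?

4

A right/down-only route from (1,1) to (4,4) makes exactly 3 down-moves and 3 right-moves in some order.
With no other constraints that would be C(6,3) = 20 routes.
Subtract routes through each blocked cell (inclusion–exclusion for overlaps): − through (1,2): 10 − through (3,3): 12 + through (1,2)&(3,3): 6 → 4.
That gives 4 routes.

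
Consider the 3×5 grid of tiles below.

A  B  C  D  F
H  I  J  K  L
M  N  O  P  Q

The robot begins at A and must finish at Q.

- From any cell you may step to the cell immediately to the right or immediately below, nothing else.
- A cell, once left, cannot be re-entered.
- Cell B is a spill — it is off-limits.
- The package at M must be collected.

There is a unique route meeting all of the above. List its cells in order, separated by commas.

Moves only go right or down, so the column and row indices never decrease.
Route from A: 2× down (reaching M), 4× right (reaching Q) — 6 moves in all.
Check: all required cells visited.

A, H, M, N, O, P, Q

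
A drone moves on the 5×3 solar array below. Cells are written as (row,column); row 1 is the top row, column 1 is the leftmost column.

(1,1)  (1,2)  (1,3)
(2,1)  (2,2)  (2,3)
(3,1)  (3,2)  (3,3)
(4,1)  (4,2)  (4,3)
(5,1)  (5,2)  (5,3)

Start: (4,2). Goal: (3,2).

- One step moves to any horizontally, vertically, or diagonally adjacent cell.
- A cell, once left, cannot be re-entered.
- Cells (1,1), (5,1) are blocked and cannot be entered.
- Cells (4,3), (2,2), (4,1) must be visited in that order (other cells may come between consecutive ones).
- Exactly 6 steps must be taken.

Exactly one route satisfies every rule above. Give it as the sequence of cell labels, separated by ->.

(4,2) -> (4,3) -> (3,3) -> (2,2) -> (3,1) -> (4,1) -> (3,2)

The waypoints must appear in the order (4,3), (2,2), (4,1), with no cell reused.
Route from (4,2): right to (4,3), up to (3,3), up-left to (2,2), down-left to (3,1), down to (4,1), up-right to (3,2) — 6 moves in all.
Check: order respected ((4,3) at step 1, (2,2) at step 3, (4,1) at step 5); 6 moves as required.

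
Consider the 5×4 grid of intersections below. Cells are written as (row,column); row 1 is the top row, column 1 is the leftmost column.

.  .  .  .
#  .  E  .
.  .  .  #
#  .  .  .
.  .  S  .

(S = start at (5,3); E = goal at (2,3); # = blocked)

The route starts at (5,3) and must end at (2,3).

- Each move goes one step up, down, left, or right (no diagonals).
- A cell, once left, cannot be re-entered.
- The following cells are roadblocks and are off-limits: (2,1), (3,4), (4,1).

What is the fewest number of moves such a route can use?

3

The Manhattan distance from (5,3) to (2,3) is |5−2| + |3−3| = 3, so at least 3 moves are needed.
A route of 3 moves achieves this: (5,3) → (4,3) → (3,3) → (2,3).
Since 3 matches the lower bound, it is optimal.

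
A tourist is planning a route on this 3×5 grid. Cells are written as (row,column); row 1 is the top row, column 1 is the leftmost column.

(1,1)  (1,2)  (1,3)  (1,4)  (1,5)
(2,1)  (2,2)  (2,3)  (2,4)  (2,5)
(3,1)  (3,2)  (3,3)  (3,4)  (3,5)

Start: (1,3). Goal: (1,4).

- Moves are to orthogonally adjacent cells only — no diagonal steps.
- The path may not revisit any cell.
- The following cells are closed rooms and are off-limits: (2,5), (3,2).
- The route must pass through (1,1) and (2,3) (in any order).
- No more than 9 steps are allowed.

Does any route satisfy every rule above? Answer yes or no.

yes

One route that works: (1,3) → (1,2) → (1,1) → (2,1) → (2,2) → (2,3) → (2,4) → (1,4).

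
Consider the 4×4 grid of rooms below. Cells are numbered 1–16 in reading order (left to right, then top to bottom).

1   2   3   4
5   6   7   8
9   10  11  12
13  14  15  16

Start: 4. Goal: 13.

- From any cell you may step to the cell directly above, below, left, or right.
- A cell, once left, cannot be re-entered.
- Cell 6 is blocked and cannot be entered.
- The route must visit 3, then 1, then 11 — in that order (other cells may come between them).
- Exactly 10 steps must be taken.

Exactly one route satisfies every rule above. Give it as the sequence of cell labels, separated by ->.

The waypoints must appear in the order 3, 1, 11, with no cell reused.
Route from 4: left 3 to 1, down 2 to 9, right 2 to 11, down 1 to 15, left 2 to 13 — 10 moves in all.
Check: order respected (3 at step 1, 1 at step 3, 11 at step 7); 10 moves as required.

4 -> 3 -> 2 -> 1 -> 5 -> 9 -> 10 -> 11 -> 15 -> 14 -> 13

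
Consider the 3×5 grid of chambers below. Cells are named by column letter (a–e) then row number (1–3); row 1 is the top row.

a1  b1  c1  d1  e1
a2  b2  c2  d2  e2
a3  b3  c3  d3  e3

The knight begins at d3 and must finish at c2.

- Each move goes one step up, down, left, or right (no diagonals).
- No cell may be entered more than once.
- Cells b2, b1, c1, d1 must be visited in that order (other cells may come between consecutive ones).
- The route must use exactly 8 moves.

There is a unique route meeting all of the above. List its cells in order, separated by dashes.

The waypoints must appear in the order b2, b1, c1, d1, with no cell reused.
Route from d3: left 2 to b3, up 2 to b1, right 2 to d1, down 1 to d2, left 1 to c2 — 8 moves in all.
Check: order respected (b2 at step 3, b1 at step 4, c1 at step 5, d1 at step 6); 8 moves as required.

d3 - c3 - b3 - b2 - b1 - c1 - d1 - d2 - c2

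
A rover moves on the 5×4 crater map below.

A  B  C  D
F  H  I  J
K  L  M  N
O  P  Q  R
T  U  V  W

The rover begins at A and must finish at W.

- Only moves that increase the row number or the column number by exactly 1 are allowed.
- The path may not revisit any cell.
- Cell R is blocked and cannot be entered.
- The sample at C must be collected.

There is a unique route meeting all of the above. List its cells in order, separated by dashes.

Moves only go right or down, so the column and row indices never decrease.
Route from A: 2× right (reaching C), 4× down (reaching V), right to W — 7 moves in all.
Check: all required cells visited.

A - B - C - I - M - Q - V - W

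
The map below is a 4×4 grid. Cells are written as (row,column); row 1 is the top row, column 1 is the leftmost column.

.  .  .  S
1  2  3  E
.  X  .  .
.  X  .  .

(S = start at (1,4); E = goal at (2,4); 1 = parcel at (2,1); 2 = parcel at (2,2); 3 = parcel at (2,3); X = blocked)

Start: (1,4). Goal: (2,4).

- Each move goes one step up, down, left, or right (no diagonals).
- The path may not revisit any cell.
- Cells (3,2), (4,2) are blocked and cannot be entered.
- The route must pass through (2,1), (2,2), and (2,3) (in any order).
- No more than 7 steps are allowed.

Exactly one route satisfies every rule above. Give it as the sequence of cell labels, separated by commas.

The 7-move cap with required stops at (2,1), (2,2), (2,3) leaves no slack for detours.
Route from (1,4): left 3 to (1,1), down 1 to (2,1), right 3 to (2,4) — 7 moves in all.
Check: all required cells visited; 7 ≤ 7 moves.

(1,4), (1,3), (1,2), (1,1), (2,1), (2,2), (2,3), (2,4)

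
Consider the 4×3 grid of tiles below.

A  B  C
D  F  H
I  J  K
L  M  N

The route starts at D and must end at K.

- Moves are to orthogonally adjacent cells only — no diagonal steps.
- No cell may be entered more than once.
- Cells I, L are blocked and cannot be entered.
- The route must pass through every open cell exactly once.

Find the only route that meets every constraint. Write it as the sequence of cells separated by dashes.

D - A - B - C - H - F - J - M - N - K

Need to visit all 10 open cells exactly once, starting at D and ending at K.
Route from D: up to A, 2× right (reaching C), down to H, left to F, 2× down (reaching M), right to N, up to K — 9 moves in all.
Check: all 10 open cells covered.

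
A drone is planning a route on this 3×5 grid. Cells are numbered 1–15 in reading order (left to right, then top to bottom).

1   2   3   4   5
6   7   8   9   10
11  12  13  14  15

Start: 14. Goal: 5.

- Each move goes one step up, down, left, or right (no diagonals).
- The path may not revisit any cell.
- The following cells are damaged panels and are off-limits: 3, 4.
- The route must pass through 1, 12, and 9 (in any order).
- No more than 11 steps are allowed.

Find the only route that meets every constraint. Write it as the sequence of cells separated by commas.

The budget equals the shortest possible length, so every move has to be on a shortest route through the required cells.
Route from 14: 3× left (reaching 11), 2× up (reaching 1), right to 2, down to 7, 3× right (reaching 10), up to 5 — 11 moves in all.
Check: all required cells visited; 11 ≤ 11 moves.

14, 13, 12, 11, 6, 1, 2, 7, 8, 9, 10, 5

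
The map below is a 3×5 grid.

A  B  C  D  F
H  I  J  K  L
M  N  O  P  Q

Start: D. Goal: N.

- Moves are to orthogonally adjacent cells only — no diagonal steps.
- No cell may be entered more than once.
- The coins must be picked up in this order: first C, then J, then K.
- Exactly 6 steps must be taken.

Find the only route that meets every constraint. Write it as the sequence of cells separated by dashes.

D - C - J - K - P - O - N

The waypoints must appear in the order C, J, K, with no cell reused.
Route from D: left to C, down to J, right to K, down to P, 2× left (reaching N) — 6 moves in all.
Check: order respected (C at step 1, J at step 2, K at step 3); 6 moves as required.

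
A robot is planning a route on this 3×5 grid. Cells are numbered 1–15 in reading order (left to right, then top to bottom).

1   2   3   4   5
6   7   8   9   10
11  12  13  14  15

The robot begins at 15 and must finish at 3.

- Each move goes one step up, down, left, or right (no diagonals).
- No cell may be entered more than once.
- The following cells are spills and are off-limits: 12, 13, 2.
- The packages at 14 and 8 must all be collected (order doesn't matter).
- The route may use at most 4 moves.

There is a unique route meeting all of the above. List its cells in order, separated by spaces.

15 14 9 8 3

Any route must reach 14 and 8 and still end at 3 within 4 moves, so the order of the required stops is forced.
Route from 15: left 1 to 14, up 1 to 9, left 1 to 8, up 1 to 3 — 4 moves in all.
Check: all required cells visited; 4 ≤ 4 moves.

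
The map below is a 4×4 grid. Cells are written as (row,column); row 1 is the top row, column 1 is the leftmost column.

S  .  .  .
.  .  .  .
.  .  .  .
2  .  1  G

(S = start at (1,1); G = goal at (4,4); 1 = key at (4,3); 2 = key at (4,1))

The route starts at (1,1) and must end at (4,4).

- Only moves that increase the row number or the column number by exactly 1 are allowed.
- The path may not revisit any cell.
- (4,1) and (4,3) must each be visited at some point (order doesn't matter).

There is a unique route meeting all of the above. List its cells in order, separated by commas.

(1,1), (2,1), (3,1), (4,1), (4,2), (4,3), (4,4)

Moves only go right or down, so the column and row indices never decrease.
Route from (1,1): 3× down (reaching (4,1)), 3× right (reaching (4,4)) — 6 moves in all.
Check: all required cells visited.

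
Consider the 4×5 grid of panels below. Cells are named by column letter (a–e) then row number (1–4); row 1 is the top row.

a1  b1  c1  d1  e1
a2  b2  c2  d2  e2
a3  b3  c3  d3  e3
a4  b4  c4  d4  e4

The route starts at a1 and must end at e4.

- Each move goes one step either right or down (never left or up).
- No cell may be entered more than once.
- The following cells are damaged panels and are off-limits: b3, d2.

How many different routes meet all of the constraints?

A right/down-only route from a1 to e4 makes exactly 3 down-moves and 4 right-moves in some order.
With no other constraints that would be C(7,3) = 35 routes.
Subtract routes through each blocked cell (inclusion–exclusion for overlaps): − through d2: 12 − through b3: 12 → 11.
That gives 11 routes.

11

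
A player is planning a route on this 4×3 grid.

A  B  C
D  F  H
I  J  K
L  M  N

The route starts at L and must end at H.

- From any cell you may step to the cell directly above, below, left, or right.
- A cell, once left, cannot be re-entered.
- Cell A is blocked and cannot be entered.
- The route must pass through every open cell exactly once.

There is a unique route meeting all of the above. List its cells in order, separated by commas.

L, M, N, K, J, I, D, F, B, C, H

Need to visit all 11 open cells exactly once, starting at L and ending at H.
Cell B has only two open neighbours (F and C), so the path must pass straight through it: one of those is the cell it's entered from and the other is where it exits.
Route from L: 2× right (reaching N), up to K, 2× left (reaching I), up to D, right to F, up to B, right to C, down to H — 10 moves in all.
Check: all 11 open cells covered.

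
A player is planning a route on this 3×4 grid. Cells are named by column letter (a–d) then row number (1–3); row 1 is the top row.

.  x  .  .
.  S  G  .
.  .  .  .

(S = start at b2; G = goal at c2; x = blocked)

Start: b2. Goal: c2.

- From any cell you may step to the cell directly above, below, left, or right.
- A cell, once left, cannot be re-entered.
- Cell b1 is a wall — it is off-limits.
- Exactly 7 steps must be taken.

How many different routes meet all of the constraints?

2

Need simple routes of exactly 7 moves from b2 to c2 (Manhattan distance 1, so 3 moves are spent on a detour and 3 undoing it).
Enumerating: b2 b3 c3 d3 d2 d1 c1 c2 | b2 a2 a3 b3 c3 d3 d2 c2.
That gives 2 routes.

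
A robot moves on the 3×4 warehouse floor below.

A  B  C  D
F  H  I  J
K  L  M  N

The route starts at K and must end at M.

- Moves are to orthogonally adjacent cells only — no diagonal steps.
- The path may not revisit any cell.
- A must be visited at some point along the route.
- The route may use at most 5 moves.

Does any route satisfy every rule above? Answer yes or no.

no

Even ignoring the no-revisit rule, getting from K to M via A needs at least 2 + 4 = 6 moves (Manhattan distance per leg), which exceeds the 5-move limit.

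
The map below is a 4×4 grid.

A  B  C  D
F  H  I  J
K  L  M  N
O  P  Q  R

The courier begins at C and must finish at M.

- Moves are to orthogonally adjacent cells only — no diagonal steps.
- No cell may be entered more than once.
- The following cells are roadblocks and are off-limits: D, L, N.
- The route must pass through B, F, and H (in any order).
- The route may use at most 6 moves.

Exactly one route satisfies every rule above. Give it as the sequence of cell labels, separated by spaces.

The budget equals the shortest possible length, so every move has to be on a shortest route through the required cells.
Route from C: 2× left (reaching A), down to F, 2× right (reaching I), down to M — 6 moves in all.
Check: all required cells visited; 6 ≤ 6 moves.

C B A F H I M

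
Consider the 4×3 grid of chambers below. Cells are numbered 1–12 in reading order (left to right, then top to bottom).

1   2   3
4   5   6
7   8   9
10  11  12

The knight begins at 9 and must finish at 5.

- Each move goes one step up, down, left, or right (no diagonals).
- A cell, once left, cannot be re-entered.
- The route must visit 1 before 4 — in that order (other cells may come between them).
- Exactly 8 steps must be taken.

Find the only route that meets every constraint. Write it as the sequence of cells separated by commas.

9, 6, 3, 2, 1, 4, 7, 8, 5

The waypoints must appear in the order 1, 4, with no cell reused.
Route from 9: up 2 to 3, left 2 to 1, down 2 to 7, right 1 to 8, up 1 to 5 — 8 moves in all.
Check: order respected (1 at step 4, 4 at step 5); 8 moves as required.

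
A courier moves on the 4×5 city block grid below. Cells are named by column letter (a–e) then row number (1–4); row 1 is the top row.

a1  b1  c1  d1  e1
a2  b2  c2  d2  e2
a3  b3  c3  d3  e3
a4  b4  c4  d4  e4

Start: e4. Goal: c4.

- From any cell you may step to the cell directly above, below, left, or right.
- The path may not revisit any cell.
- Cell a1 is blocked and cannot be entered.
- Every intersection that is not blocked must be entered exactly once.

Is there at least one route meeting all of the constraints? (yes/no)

yes

One route that works: e4 → e3 → e2 → e1 → d1 → d2 → c2 → c1 → b1 → b2 → a2 → a3 → a4 → b4 → b3 → c3 → d3 → d4 → c4.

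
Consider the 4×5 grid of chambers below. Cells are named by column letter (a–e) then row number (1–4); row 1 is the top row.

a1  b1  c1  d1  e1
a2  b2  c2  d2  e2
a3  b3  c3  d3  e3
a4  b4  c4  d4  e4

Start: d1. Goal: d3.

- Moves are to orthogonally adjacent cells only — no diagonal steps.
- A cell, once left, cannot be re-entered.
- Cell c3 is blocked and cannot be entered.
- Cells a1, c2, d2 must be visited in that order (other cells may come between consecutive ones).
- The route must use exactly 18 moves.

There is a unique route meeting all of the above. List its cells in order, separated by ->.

d1 -> e1 -> e2 -> e3 -> e4 -> d4 -> c4 -> b4 -> a4 -> a3 -> b3 -> b2 -> a2 -> a1 -> b1 -> c1 -> c2 -> d2 -> d3

The waypoints must appear in the order a1, c2, d2, with no cell reused.
Route from d1: right to e1, 3× down (reaching e4), 4× left (reaching a4), up to a3, right to b3, up to b2, left to a2, up to a1, 2× right (reaching c1), down to c2, right to d2, down to d3 — 18 moves in all.
Check: order respected (a1 at step 13, c2 at step 16, d2 at step 17); 18 moves as required.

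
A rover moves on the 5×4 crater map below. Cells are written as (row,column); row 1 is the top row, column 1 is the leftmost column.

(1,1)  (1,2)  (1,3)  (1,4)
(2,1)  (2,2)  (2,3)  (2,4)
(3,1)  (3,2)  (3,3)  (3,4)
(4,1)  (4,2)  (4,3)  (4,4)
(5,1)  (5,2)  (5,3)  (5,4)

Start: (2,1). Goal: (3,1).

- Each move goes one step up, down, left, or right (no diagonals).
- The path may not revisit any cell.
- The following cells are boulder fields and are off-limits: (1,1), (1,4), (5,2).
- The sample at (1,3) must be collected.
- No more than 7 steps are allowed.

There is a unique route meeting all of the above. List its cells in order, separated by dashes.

(2,1) - (2,2) - (1,2) - (1,3) - (2,3) - (3,3) - (3,2) - (3,1)

The budget equals the shortest possible length, so every move has to be on a shortest route through the required cells.
Route from (2,1): right to (2,2), up to (1,2), right to (1,3), 2× down (reaching (3,3)), 2× left (reaching (3,1)) — 7 moves in all.
Check: all required cells visited; 7 ≤ 7 moves.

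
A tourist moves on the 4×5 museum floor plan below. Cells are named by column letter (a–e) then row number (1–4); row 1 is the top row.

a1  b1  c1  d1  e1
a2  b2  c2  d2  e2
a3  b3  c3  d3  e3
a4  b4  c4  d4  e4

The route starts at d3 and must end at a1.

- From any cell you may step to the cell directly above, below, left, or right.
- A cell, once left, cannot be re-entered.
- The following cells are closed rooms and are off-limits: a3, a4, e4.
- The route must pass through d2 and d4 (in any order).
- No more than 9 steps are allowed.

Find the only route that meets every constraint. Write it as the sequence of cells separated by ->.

Any route must reach d2 and d4 and still end at a1 within 9 moves, so the order of the required stops is forced.
Route from d3: down 1 to d4, left 1 to c4, up 2 to c2, right 1 to d2, up 1 to d1, left 3 to a1 — 9 moves in all.
Check: all required cells visited; 9 ≤ 9 moves.

d3 -> d4 -> c4 -> c3 -> c2 -> d2 -> d1 -> c1 -> b1 -> a1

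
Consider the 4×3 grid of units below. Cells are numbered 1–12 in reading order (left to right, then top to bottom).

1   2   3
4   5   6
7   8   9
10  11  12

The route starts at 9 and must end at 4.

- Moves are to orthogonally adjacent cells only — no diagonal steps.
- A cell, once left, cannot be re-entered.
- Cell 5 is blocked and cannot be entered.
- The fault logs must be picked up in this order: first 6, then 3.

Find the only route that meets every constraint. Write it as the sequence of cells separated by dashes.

9 - 6 - 3 - 2 - 1 - 4

The waypoints must appear in the order 6, 3, with no cell reused.
Route from 9: up 2 to 3, left 2 to 1, down 1 to 4 — 5 moves in all.
Check: order respected (6 at step 1, 3 at step 2).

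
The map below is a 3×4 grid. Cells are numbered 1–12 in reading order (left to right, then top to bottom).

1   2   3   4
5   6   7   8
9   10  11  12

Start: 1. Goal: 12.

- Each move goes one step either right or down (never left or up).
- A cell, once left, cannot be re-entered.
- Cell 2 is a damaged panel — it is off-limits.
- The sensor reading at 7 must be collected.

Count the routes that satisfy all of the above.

A right/down-only route from 1 to 12 makes exactly 2 down-moves and 3 right-moves in some order.
With no other constraints that would be C(5,2) = 10 routes.
Split at 7 and multiply the segment counts (each segment already excludes blocked cells): 1→7: 1; 7→12: 2; product = 2.
That gives 2 routes.

2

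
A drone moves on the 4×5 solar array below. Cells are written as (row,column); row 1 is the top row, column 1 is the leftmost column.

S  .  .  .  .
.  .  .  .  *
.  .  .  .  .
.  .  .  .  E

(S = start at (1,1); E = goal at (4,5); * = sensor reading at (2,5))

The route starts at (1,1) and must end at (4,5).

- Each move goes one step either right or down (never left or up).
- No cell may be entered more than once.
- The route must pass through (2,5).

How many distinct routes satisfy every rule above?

A right/down-only route from (1,1) to (4,5) makes exactly 3 down-moves and 4 right-moves in some order.
With no other constraints that would be C(7,3) = 35 routes.
Split at (2,5) and multiply the segment counts: (1,1)→(2,5): 5; (2,5)→(4,5): 1; product = 5.
That gives 5 routes.

5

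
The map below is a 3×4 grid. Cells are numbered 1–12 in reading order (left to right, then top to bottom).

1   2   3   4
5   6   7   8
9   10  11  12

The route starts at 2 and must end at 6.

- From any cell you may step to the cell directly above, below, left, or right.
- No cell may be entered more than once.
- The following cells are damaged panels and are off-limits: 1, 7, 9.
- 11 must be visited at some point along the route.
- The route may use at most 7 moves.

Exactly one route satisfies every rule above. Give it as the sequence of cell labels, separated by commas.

The budget equals the shortest possible length, so every move has to be on a shortest route through the required cells.
Route from 2: right 2 to 4, down 2 to 12, left 2 to 10, up 1 to 6 — 7 moves in all.
Check: all required cells visited; 7 ≤ 7 moves.

2, 3, 4, 8, 12, 11, 10, 6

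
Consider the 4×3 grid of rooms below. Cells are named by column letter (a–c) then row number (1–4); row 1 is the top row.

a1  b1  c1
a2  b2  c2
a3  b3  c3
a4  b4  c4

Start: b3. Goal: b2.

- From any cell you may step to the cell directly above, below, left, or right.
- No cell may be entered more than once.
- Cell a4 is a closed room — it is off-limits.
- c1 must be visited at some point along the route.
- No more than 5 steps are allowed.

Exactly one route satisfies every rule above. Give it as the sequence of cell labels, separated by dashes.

The 5-move cap with required stops at c1 leaves no slack for detours.
Route from b3: right to c3, 2× up (reaching c1), left to b1, down to b2 — 5 moves in all.
Check: all required cells visited; 5 ≤ 5 moves.

b3 - c3 - c2 - c1 - b1 - b2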